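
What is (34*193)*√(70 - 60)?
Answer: 6562*√10 ≈ 20751.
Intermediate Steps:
(34*193)*√(70 - 60) = 6562*√10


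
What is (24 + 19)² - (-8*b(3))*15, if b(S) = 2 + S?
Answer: 2449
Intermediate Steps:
(24 + 19)² - (-8*b(3))*15 = (24 + 19)² - (-8*(2 + 3))*15 = 43² - (-8*5)*15 = 1849 - (-40)*15 = 1849 - 1*(-600) = 1849 + 600 = 2449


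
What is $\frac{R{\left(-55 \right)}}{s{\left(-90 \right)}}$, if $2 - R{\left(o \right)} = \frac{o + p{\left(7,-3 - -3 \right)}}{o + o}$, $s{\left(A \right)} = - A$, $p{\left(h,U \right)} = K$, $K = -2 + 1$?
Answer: $\frac{41}{2475} \approx 0.016566$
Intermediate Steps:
$K = -1$
$p{\left(h,U \right)} = -1$
$R{\left(o \right)} = 2 - \frac{-1 + o}{2 o}$ ($R{\left(o \right)} = 2 - \frac{o - 1}{o + o} = 2 - \frac{-1 + o}{2 o}$)
$\frac{R{\left(-55 \right)}}{s{\left(-90 \right)}} = \frac{\frac{1}{2} \frac{1}{-55} \left(1 + 3 \left(-55\right)\right)}{\left(-1\right) \left(-90\right)} = \frac{\frac{1}{2} \left(- \frac{1}{55}\right) \left(1 - 165\right)}{90} = \frac{1}{2} \left(- \frac{1}{55}\right) \left(-164\right) \frac{1}{90} = \frac{82}{55} \cdot \frac{1}{90} = \frac{41}{2475}$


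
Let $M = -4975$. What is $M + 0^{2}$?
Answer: $-4975$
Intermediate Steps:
$M + 0^{2} = -4975 + 0^{2} = -4975 + 0 = -4975$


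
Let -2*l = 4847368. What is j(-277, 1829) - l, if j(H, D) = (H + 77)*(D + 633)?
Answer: 1931284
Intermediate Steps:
l = -2423684 (l = -1/2*4847368 = -2423684)
j(H, D) = (77 + H)*(633 + D)
j(-277, 1829) - l = (48741 + 77*1829 + 633*(-277) + 1829*(-277)) - 1*(-2423684) = (48741 + 140833 - 175341 - 506633) + 2423684 = -492400 + 2423684 = 1931284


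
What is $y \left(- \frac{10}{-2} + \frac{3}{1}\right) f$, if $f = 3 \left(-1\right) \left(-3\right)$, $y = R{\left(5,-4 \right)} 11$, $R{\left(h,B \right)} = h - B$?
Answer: $7128$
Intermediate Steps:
$y = 99$ ($y = \left(5 - -4\right) 11 = \left(5 + 4\right) 11 = 9 \cdot 11 = 99$)
$f = 9$ ($f = \left(-3\right) \left(-3\right) = 9$)
$y \left(- \frac{10}{-2} + \frac{3}{1}\right) f = 99 \left(- \frac{10}{-2} + \frac{3}{1}\right) 9 = 99 \left(\left(-10\right) \left(- \frac{1}{2}\right) + 3 \cdot 1\right) 9 = 99 \left(5 + 3\right) 9 = 99 \cdot 8 \cdot 9 = 792 \cdot 9 = 7128$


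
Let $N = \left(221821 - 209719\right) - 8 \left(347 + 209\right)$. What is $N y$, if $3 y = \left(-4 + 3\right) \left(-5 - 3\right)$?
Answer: $\frac{61232}{3} \approx 20411.0$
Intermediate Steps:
$y = \frac{8}{3}$ ($y = \frac{\left(-4 + 3\right) \left(-5 - 3\right)}{3} = \frac{\left(-1\right) \left(-8\right)}{3} = \frac{1}{3} \cdot 8 = \frac{8}{3} \approx 2.6667$)
$N = 7654$ ($N = 12102 - 4448 = 7654$)
$N y = 7654 \cdot \frac{8}{3} = \frac{61232}{3}$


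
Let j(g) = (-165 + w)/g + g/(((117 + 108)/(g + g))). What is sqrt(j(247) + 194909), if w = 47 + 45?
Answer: 8*sqrt(41921263358)/3705 ≈ 442.10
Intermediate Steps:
w = 92
j(g) = -73/g + 2*g**2/225 (j(g) = (-165 + 92)/g + g/(((117 + 108)/(g + g))) = -73/g + g/((225/((2*g)))) = -73/g + g/((225*(1/(2*g)))) = -73/g + g/((225/(2*g))) = -73/g + g*(2*g/225) = -73/g + 2*g**2/225)
sqrt(j(247) + 194909) = sqrt((1/225)*(-16425 + 2*247**3)/247 + 194909) = sqrt((1/225)*(1/247)*(-16425 + 2*15069223) + 194909) = sqrt((1/225)*(1/247)*(-16425 + 30138446) + 194909) = sqrt((1/225)*(1/247)*30122021 + 194909) = sqrt(30122021/55575 + 194909) = sqrt(10862189696/55575) = 8*sqrt(41921263358)/3705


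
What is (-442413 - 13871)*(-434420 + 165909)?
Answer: 122517273124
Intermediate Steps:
(-442413 - 13871)*(-434420 + 165909) = -456284*(-268511) = 122517273124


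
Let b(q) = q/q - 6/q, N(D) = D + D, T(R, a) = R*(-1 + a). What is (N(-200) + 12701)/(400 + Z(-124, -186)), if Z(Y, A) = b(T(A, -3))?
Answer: 1525324/49723 ≈ 30.676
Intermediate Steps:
N(D) = 2*D
b(q) = 1 - 6/q
Z(Y, A) = -(-6 - 4*A)/(4*A) (Z(Y, A) = (-6 + A*(-1 - 3))/((A*(-1 - 3))) = (-6 + A*(-4))/((A*(-4))) = (-6 - 4*A)/((-4*A)) = (-1/(4*A))*(-6 - 4*A) = -(-6 - 4*A)/(4*A))
(N(-200) + 12701)/(400 + Z(-124, -186)) = (2*(-200) + 12701)/(400 + (3/2 - 186)/(-186)) = (-400 + 12701)/(400 - 1/186*(-369/2)) = 12301/(400 + 123/124) = 12301/(49723/124) = 12301*(124/49723) = 1525324/49723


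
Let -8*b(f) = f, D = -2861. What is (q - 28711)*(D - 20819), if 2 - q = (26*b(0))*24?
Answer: 679829120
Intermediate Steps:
b(f) = -f/8
q = 2 (q = 2 - 26*(-⅛*0)*24 = 2 - 26*0*24 = 2 - 0*24 = 2 - 1*0 = 2 + 0 = 2)
(q - 28711)*(D - 20819) = (2 - 28711)*(-2861 - 20819) = -28709*(-23680) = 679829120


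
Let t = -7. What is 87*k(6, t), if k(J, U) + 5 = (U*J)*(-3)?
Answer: 10527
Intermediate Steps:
k(J, U) = -5 - 3*J*U (k(J, U) = -5 + (U*J)*(-3) = -5 + (J*U)*(-3) = -5 - 3*J*U)
87*k(6, t) = 87*(-5 - 3*6*(-7)) = 87*(-5 + 126) = 87*121 = 10527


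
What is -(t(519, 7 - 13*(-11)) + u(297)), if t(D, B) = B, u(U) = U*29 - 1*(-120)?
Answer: -8883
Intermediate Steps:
u(U) = 120 + 29*U (u(U) = 29*U + 120 = 120 + 29*U)
-(t(519, 7 - 13*(-11)) + u(297)) = -((7 - 13*(-11)) + (120 + 29*297)) = -((7 + 143) + (120 + 8613)) = -(150 + 8733) = -1*8883 = -8883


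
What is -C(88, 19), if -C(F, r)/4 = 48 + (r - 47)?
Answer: 80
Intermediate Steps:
C(F, r) = -4 - 4*r (C(F, r) = -4*(48 + (r - 47)) = -4*(48 + (-47 + r)) = -4*(1 + r) = -4 - 4*r)
-C(88, 19) = -(-4 - 4*19) = -(-4 - 76) = -1*(-80) = 80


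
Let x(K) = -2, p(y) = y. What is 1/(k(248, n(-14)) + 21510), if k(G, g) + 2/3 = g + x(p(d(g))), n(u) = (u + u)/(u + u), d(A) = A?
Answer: 3/64525 ≈ 4.6494e-5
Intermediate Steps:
n(u) = 1 (n(u) = (2*u)/((2*u)) = (2*u)*(1/(2*u)) = 1)
k(G, g) = -8/3 + g (k(G, g) = -⅔ + (g - 2) = -⅔ + (-2 + g) = -8/3 + g)
1/(k(248, n(-14)) + 21510) = 1/((-8/3 + 1) + 21510) = 1/(-5/3 + 21510) = 1/(64525/3) = 3/64525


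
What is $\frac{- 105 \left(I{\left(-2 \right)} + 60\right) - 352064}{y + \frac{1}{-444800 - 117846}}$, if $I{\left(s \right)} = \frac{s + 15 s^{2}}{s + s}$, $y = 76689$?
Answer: $- \frac{200775442609}{43148759093} \approx -4.6531$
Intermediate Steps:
$I{\left(s \right)} = \frac{s + 15 s^{2}}{2 s}$
$\frac{- 105 \left(I{\left(-2 \right)} + 60\right) - 352064}{y + \frac{1}{-444800 - 117846}} = \frac{- 105 \left(\left(\frac{1}{2} + \frac{15}{2} \left(-2\right)\right) + 60\right) - 352064}{76689 + \frac{1}{-444800 - 117846}} = \frac{- 105 \left(\left(\frac{1}{2} - 15\right) + 60\right) - 352064}{76689 + \frac{1}{-562646}} = \frac{- 105 \left(- \frac{29}{2} + 60\right) - 352064}{76689 - \frac{1}{562646}} = \frac{\left(-105\right) \frac{91}{2} - 352064}{\frac{43148759093}{562646}} = \left(- \frac{9555}{2} - 352064\right) \frac{562646}{43148759093} = \left(- \frac{713683}{2}\right) \frac{562646}{43148759093} = - \frac{200775442609}{43148759093}$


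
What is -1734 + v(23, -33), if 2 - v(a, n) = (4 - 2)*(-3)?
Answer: -1726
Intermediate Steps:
v(a, n) = 8 (v(a, n) = 2 - (4 - 2)*(-3) = 2 - 2*(-3) = 2 - 1*(-6) = 2 + 6 = 8)
-1734 + v(23, -33) = -1734 + 8 = -1726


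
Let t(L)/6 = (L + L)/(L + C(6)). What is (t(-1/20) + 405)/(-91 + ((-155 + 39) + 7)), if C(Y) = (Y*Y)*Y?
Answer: -1749183/863800 ≈ -2.0250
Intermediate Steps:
C(Y) = Y**3 (C(Y) = Y**2*Y = Y**3)
t(L) = 12*L/(216 + L) (t(L) = 6*((L + L)/(L + 6**3)) = 6*((2*L)/(L + 216)) = 6*((2*L)/(216 + L)) = 6*(2*L/(216 + L)) = 12*L/(216 + L))
(t(-1/20) + 405)/(-91 + ((-155 + 39) + 7)) = (12*(-1/20)/(216 - 1/20) + 405)/(-91 + ((-155 + 39) + 7)) = (12*(-1*1/20)/(216 - 1*1/20) + 405)/(-91 + (-116 + 7)) = (12*(-1/20)/(216 - 1/20) + 405)/(-91 - 109) = (12*(-1/20)/(4319/20) + 405)/(-200) = (12*(-1/20)*(20/4319) + 405)*(-1/200) = (-12/4319 + 405)*(-1/200) = (1749183/4319)*(-1/200) = -1749183/863800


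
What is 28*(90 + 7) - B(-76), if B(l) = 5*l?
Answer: 3096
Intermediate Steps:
28*(90 + 7) - B(-76) = 28*(90 + 7) - 5*(-76) = 28*97 - 1*(-380) = 2716 + 380 = 3096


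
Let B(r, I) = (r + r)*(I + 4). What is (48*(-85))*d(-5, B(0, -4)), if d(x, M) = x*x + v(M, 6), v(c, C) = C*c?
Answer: -102000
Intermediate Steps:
B(r, I) = 2*r*(4 + I) (B(r, I) = (2*r)*(4 + I) = 2*r*(4 + I))
d(x, M) = x² + 6*M (d(x, M) = x*x + 6*M = x² + 6*M)
(48*(-85))*d(-5, B(0, -4)) = (48*(-85))*((-5)² + 6*(2*0*(4 - 4))) = -4080*(25 + 6*(2*0*0)) = -4080*(25 + 6*0) = -4080*(25 + 0) = -4080*25 = -102000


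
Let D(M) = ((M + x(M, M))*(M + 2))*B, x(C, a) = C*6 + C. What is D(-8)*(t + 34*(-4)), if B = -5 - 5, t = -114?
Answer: 960000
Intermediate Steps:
x(C, a) = 7*C (x(C, a) = 6*C + C = 7*C)
B = -10
D(M) = -80*M*(2 + M) (D(M) = ((M + 7*M)*(M + 2))*(-10) = ((8*M)*(2 + M))*(-10) = (8*M*(2 + M))*(-10) = -80*M*(2 + M))
D(-8)*(t + 34*(-4)) = (80*(-8)*(-2 - 1*(-8)))*(-114 + 34*(-4)) = (80*(-8)*(-2 + 8))*(-114 - 136) = (80*(-8)*6)*(-250) = -3840*(-250) = 960000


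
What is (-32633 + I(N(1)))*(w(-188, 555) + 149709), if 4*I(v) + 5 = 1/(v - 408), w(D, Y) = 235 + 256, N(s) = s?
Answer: -1994977428000/407 ≈ -4.9017e+9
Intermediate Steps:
w(D, Y) = 491
I(v) = -5/4 + 1/(4*(-408 + v)) (I(v) = -5/4 + 1/(4*(v - 408)) = -5/4 + 1/(4*(-408 + v)))
(-32633 + I(N(1)))*(w(-188, 555) + 149709) = (-32633 + (2041 - 5*1)/(4*(-408 + 1)))*(491 + 149709) = (-32633 + (1/4)*(2041 - 5)/(-407))*150200 = (-32633 + (1/4)*(-1/407)*2036)*150200 = (-32633 - 509/407)*150200 = -13282140/407*150200 = -1994977428000/407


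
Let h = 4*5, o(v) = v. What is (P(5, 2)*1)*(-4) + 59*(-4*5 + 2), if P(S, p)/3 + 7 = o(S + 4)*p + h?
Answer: -1434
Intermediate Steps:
h = 20
P(S, p) = 39 + 3*p*(4 + S) (P(S, p) = -21 + 3*((S + 4)*p + 20) = -21 + 3*((4 + S)*p + 20) = -21 + 3*(p*(4 + S) + 20) = -21 + 3*(20 + p*(4 + S)) = -21 + (60 + 3*p*(4 + S)) = 39 + 3*p*(4 + S))
(P(5, 2)*1)*(-4) + 59*(-4*5 + 2) = ((39 + 3*2*(4 + 5))*1)*(-4) + 59*(-4*5 + 2) = ((39 + 3*2*9)*1)*(-4) + 59*(-20 + 2) = ((39 + 54)*1)*(-4) + 59*(-18) = (93*1)*(-4) - 1062 = 93*(-4) - 1062 = -372 - 1062 = -1434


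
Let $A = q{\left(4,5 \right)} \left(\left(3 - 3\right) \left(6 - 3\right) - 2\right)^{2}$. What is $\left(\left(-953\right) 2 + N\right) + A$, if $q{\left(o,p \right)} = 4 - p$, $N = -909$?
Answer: $-2819$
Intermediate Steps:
$A = -4$ ($A = \left(4 - 5\right) \left(\left(3 - 3\right) \left(6 - 3\right) - 2\right)^{2} = \left(4 - 5\right) \left(0 \cdot 3 - 2\right)^{2} = - \left(0 - 2\right)^{2} = - \left(-2\right)^{2} = \left(-1\right) 4 = -4$)
$\left(\left(-953\right) 2 + N\right) + A = \left(\left(-953\right) 2 - 909\right) - 4 = \left(-1906 - 909\right) - 4 = -2815 - 4 = -2819$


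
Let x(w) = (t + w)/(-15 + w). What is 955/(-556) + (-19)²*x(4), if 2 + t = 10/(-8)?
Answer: -80521/3058 ≈ -26.331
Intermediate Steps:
t = -13/4 (t = -2 + 10/(-8) = -2 + 10*(-⅛) = -2 - 5/4 = -13/4 ≈ -3.2500)
x(w) = (-13/4 + w)/(-15 + w)
955/(-556) + (-19)²*x(4) = 955/(-556) + (-19)²*((-13/4 + 4)/(-15 + 4)) = 955*(-1/556) + 361*((¾)/(-11)) = -955/556 + 361*(-1/11*¾) = -955/556 + 361*(-3/44) = -955/556 - 1083/44 = -80521/3058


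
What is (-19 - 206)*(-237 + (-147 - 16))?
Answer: 90000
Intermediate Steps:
(-19 - 206)*(-237 + (-147 - 16)) = -225*(-237 - 163) = -225*(-400) = 90000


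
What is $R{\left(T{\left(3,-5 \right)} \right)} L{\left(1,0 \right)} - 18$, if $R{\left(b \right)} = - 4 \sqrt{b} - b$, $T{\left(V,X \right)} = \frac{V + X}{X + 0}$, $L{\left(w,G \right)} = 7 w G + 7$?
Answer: $- \frac{104}{5} - \frac{28 \sqrt{10}}{5} \approx -38.509$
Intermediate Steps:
$L{\left(w,G \right)} = 7 + 7 G w$ ($L{\left(w,G \right)} = 7 G w + 7 = 7 + 7 G w$)
$T{\left(V,X \right)} = \frac{V + X}{X}$
$R{\left(b \right)} = - b - 4 \sqrt{b}$
$R{\left(T{\left(3,-5 \right)} \right)} L{\left(1,0 \right)} - 18 = \left(- \frac{3 - 5}{-5} - 4 \sqrt{\frac{3 - 5}{-5}}\right) \left(7 + 7 \cdot 0 \cdot 1\right) - 18 = \left(- \frac{\left(-1\right) \left(-2\right)}{5} - 4 \sqrt{\left(- \frac{1}{5}\right) \left(-2\right)}\right) \left(7 + 0\right) - 18 = \left(\left(-1\right) \frac{2}{5} - 4 \sqrt{\frac{2}{5}}\right) 7 - 18 = \left(- \frac{2}{5} - 4 \frac{\sqrt{10}}{5}\right) 7 - 18 = \left(- \frac{2}{5} - \frac{4 \sqrt{10}}{5}\right) 7 - 18 = \left(- \frac{14}{5} - \frac{28 \sqrt{10}}{5}\right) - 18 = - \frac{104}{5} - \frac{28 \sqrt{10}}{5}$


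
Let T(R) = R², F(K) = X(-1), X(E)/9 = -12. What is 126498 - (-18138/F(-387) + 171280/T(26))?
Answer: 383525269/3042 ≈ 1.2608e+5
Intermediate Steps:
X(E) = -108 (X(E) = 9*(-12) = -108)
F(K) = -108
126498 - (-18138/F(-387) + 171280/T(26)) = 126498 - (-18138/(-108) + 171280/(26²)) = 126498 - (-18138*(-1/108) + 171280/676) = 126498 - (3023/18 + 171280*(1/676)) = 126498 - (3023/18 + 42820/169) = 126498 - 1*1281647/3042 = 126498 - 1281647/3042 = 383525269/3042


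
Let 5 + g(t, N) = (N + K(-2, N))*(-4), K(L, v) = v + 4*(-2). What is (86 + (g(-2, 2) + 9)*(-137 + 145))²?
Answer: 60516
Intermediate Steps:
K(L, v) = -8 + v (K(L, v) = v - 8 = -8 + v)
g(t, N) = 27 - 8*N (g(t, N) = -5 + (N + (-8 + N))*(-4) = -5 + (-8 + 2*N)*(-4) = -5 + (32 - 8*N) = 27 - 8*N)
(86 + (g(-2, 2) + 9)*(-137 + 145))² = (86 + ((27 - 8*2) + 9)*(-137 + 145))² = (86 + ((27 - 16) + 9)*8)² = (86 + (11 + 9)*8)² = (86 + 20*8)² = (86 + 160)² = 246² = 60516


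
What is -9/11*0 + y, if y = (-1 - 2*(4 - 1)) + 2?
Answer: -5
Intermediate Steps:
y = -5 (y = (-1 - 2*3) + 2 = (-1 - 6) + 2 = -7 + 2 = -5)
-9/11*0 + y = -9/11*0 - 5 = 0 - 5 = -5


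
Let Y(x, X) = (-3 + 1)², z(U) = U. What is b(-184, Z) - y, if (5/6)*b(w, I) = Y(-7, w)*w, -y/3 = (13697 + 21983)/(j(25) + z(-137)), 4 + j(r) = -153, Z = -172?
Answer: -305584/245 ≈ -1247.3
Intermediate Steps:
j(r) = -157 (j(r) = -4 - 153 = -157)
y = 17840/49 (y = -3*(13697 + 21983)/(-157 - 137) = -107040/(-294) = -107040*(-1)/294 = -3*(-17840/147) = 17840/49 ≈ 364.08)
Y(x, X) = 4 (Y(x, X) = (-2)² = 4)
b(w, I) = 24*w/5 (b(w, I) = 6*(4*w)/5 = 24*w/5)
b(-184, Z) - y = (24/5)*(-184) - 1*17840/49 = -4416/5 - 17840/49 = -305584/245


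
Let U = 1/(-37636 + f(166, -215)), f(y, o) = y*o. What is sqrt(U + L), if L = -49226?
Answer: I*sqrt(2187384680262)/6666 ≈ 221.87*I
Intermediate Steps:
f(y, o) = o*y
U = -1/73326 (U = 1/(-37636 - 215*166) = 1/(-37636 - 35690) = 1/(-73326) = -1/73326 ≈ -1.3638e-5)
sqrt(U + L) = sqrt(-1/73326 - 49226) = sqrt(-3609545677/73326) = I*sqrt(2187384680262)/6666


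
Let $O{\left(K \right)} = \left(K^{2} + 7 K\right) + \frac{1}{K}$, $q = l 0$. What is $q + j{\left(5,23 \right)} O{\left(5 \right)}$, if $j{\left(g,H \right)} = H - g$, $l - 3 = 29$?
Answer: $\frac{5418}{5} \approx 1083.6$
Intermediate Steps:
$l = 32$ ($l = 3 + 29 = 32$)
$q = 0$ ($q = 32 \cdot 0 = 0$)
$O{\left(K \right)} = \frac{1}{K} + K^{2} + 7 K$
$q + j{\left(5,23 \right)} O{\left(5 \right)} = 0 + \left(23 - 5\right) \frac{1 + 5^{2} \left(7 + 5\right)}{5} = 0 + \left(23 - 5\right) \frac{1 + 25 \cdot 12}{5} = 0 + 18 \frac{1 + 300}{5} = 0 + 18 \cdot \frac{1}{5} \cdot 301 = 0 + 18 \cdot \frac{301}{5} = 0 + \frac{5418}{5} = \frac{5418}{5}$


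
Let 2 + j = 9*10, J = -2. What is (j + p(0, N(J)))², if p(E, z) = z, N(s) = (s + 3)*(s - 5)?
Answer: 6561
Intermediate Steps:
N(s) = (-5 + s)*(3 + s) (N(s) = (3 + s)*(-5 + s) = (-5 + s)*(3 + s))
j = 88 (j = -2 + 9*10 = -2 + 90 = 88)
(j + p(0, N(J)))² = (88 + (-15 + (-2)² - 2*(-2)))² = (88 + (-15 + 4 + 4))² = (88 - 7)² = 81² = 6561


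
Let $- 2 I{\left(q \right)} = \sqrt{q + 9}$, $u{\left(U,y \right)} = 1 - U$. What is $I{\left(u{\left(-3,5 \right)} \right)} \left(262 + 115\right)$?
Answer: $- \frac{377 \sqrt{13}}{2} \approx -679.65$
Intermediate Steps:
$I{\left(q \right)} = - \frac{\sqrt{9 + q}}{2}$ ($I{\left(q \right)} = - \frac{\sqrt{q + 9}}{2} = - \frac{\sqrt{9 + q}}{2}$)
$I{\left(u{\left(-3,5 \right)} \right)} \left(262 + 115\right) = - \frac{\sqrt{9 + \left(1 - -3\right)}}{2} \left(262 + 115\right) = - \frac{\sqrt{9 + \left(1 + 3\right)}}{2} \cdot 377 = - \frac{\sqrt{9 + 4}}{2} \cdot 377 = - \frac{\sqrt{13}}{2} \cdot 377 = - \frac{377 \sqrt{13}}{2}$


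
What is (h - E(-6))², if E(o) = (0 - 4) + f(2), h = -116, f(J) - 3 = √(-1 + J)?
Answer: 13456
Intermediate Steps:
f(J) = 3 + √(-1 + J)
E(o) = 0 (E(o) = (0 - 4) + (3 + √(-1 + 2)) = -4 + (3 + √1) = -4 + (3 + 1) = -4 + 4 = 0)
(h - E(-6))² = (-116 - 1*0)² = (-116 + 0)² = (-116)² = 13456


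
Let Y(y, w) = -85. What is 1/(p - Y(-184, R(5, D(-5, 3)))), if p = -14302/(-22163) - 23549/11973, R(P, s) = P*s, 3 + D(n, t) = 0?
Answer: 265357599/22204717274 ≈ 0.011951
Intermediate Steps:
D(n, t) = -3 (D(n, t) = -3 + 0 = -3)
p = -350678641/265357599 (p = -14302*(-1/22163) - 23549*1/11973 = 14302/22163 - 23549/11973 = -350678641/265357599 ≈ -1.3215)
1/(p - Y(-184, R(5, D(-5, 3)))) = 1/(-350678641/265357599 - 1*(-85)) = 1/(-350678641/265357599 + 85) = 1/(22204717274/265357599) = 265357599/22204717274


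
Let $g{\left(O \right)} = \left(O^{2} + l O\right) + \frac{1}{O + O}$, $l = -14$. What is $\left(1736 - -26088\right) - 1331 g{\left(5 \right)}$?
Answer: $\frac{875859}{10} \approx 87586.0$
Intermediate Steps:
$g{\left(O \right)} = O^{2} + \frac{1}{2 O} - 14 O$ ($g{\left(O \right)} = \left(O^{2} - 14 O\right) + \frac{1}{O + O} = \left(O^{2} - 14 O\right) + \frac{1}{2 O} = O^{2} + \frac{1}{2 O} - 14 O$)
$\left(1736 - -26088\right) - 1331 g{\left(5 \right)} = \left(1736 - -26088\right) - 1331 \left(5^{2} + \frac{1}{2 \cdot 5} - 70\right) = \left(1736 + 26088\right) - 1331 \left(25 + \frac{1}{2} \cdot \frac{1}{5} - 70\right) = 27824 - 1331 \left(25 + \frac{1}{10} - 70\right) = 27824 - 1331 \left(- \frac{449}{10}\right) = 27824 - - \frac{597619}{10} = 27824 + \frac{597619}{10} = \frac{875859}{10}$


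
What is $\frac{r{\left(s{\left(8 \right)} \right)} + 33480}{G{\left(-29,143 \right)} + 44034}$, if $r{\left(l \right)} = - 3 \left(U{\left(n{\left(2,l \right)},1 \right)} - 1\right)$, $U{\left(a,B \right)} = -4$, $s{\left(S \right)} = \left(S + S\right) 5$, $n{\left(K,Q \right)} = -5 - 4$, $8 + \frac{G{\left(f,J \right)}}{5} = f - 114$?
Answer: $\frac{33495}{43279} \approx 0.77393$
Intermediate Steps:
$G{\left(f,J \right)} = -610 + 5 f$ ($G{\left(f,J \right)} = -40 + 5 \left(f - 114\right) = -40 + 5 \left(-114 + f\right) = -40 + \left(-570 + 5 f\right) = -610 + 5 f$)
$n{\left(K,Q \right)} = -9$ ($n{\left(K,Q \right)} = -5 - 4 = -9$)
$s{\left(S \right)} = 10 S$ ($s{\left(S \right)} = 2 S 5 = 10 S$)
$r{\left(l \right)} = 15$ ($r{\left(l \right)} = - 3 \left(-4 - 1\right) = \left(-3\right) \left(-5\right) = 15$)
$\frac{r{\left(s{\left(8 \right)} \right)} + 33480}{G{\left(-29,143 \right)} + 44034} = \frac{15 + 33480}{\left(-610 + 5 \left(-29\right)\right) + 44034} = \frac{33495}{\left(-610 - 145\right) + 44034} = \frac{33495}{-755 + 44034} = \frac{33495}{43279}$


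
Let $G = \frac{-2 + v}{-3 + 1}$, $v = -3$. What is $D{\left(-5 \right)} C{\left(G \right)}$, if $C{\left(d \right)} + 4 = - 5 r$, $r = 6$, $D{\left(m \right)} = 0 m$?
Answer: $0$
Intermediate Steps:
$D{\left(m \right)} = 0$
$G = \frac{5}{2}$ ($G = \frac{-2 - 3}{-3 + 1} = - \frac{5}{-2} = \left(-5\right) \left(- \frac{1}{2}\right) = \frac{5}{2} \approx 2.5$)
$C{\left(d \right)} = -34$ ($C{\left(d \right)} = -4 - 30 = -34$)
$D{\left(-5 \right)} C{\left(G \right)} = 0 \left(-34\right) = 0$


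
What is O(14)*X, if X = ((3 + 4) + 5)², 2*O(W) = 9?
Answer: 648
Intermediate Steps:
O(W) = 9/2 (O(W) = (½)*9 = 9/2)
X = 144 (X = (7 + 5)² = 12² = 144)
O(14)*X = (9/2)*144 = 648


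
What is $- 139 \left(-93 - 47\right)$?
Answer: $19460$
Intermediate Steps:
$- 139 \left(-93 - 47\right) = \left(-139\right) \left(-140\right) = 19460$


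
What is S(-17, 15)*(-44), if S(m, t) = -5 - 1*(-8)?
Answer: -132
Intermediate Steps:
S(m, t) = 3 (S(m, t) = -5 + 8 = 3)
S(-17, 15)*(-44) = 3*(-44) = -132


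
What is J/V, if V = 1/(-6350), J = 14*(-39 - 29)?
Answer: 6045200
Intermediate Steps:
J = -952 (J = 14*(-68) = -952)
V = -1/6350 ≈ -0.00015748
J/V = -952/(-1/6350) = -952*(-6350) = 6045200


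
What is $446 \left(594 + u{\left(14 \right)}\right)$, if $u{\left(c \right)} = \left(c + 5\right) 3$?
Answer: $290346$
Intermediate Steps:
$u{\left(c \right)} = 15 + 3 c$ ($u{\left(c \right)} = \left(5 + c\right) 3 = 15 + 3 c$)
$446 \left(594 + u{\left(14 \right)}\right) = 446 \left(594 + \left(15 + 3 \cdot 14\right)\right) = 446 \left(594 + \left(15 + 42\right)\right) = 446 \left(594 + 57\right) = 446 \cdot 651 = 290346$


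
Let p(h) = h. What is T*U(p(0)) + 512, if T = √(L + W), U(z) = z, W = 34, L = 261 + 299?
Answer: 512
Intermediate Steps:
L = 560
T = 3*√66 (T = √(560 + 34) = √594 = 3*√66 ≈ 24.372)
T*U(p(0)) + 512 = (3*√66)*0 + 512 = 0 + 512 = 512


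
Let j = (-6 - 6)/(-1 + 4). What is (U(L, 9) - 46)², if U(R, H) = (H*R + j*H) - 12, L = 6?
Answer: 1600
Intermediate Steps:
j = -4 (j = -12/3 = -12*⅓ = -4)
U(R, H) = -12 - 4*H + H*R (U(R, H) = (H*R - 4*H) - 12 = (-4*H + H*R) - 12 = -12 - 4*H + H*R)
(U(L, 9) - 46)² = ((-12 - 4*9 + 9*6) - 46)² = ((-12 - 36 + 54) - 46)² = (6 - 46)² = (-40)² = 1600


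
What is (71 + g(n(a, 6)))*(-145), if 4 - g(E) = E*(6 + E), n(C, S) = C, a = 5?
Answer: -2900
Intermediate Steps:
g(E) = 4 - E*(6 + E)
(71 + g(n(a, 6)))*(-145) = (71 + (4 - 1*5² - 6*5))*(-145) = (71 + (4 - 1*25 - 30))*(-145) = (71 + (4 - 25 - 30))*(-145) = (71 - 51)*(-145) = 20*(-145) = -2900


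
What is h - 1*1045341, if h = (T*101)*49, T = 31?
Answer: -891922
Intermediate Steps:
h = 153419 (h = (31*101)*49 = 3131*49 = 153419)
h - 1*1045341 = 153419 - 1*1045341 = 153419 - 1045341 = -891922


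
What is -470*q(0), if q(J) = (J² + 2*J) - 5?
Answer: 2350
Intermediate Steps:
q(J) = -5 + J² + 2*J
-470*q(0) = -470*(-5 + 0² + 2*0) = -470*(-5 + 0 + 0) = -470*(-5) = 2350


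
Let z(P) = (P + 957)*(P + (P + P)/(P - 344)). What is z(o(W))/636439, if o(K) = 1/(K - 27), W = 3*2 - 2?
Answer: -173152670/2664119015903 ≈ -6.4994e-5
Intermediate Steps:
W = 4 (W = 6 - 2 = 4)
o(K) = 1/(-27 + K)
z(P) = (957 + P)*(P + 2*P/(-344 + P)) (z(P) = (957 + P)*(P + (2*P)/(-344 + P)) = (957 + P)*(P + 2*P/(-344 + P)))
z(o(W))/636439 = ((-327294 + (1/(-27 + 4))² + 615/(-27 + 4))/((-27 + 4)*(-344 + 1/(-27 + 4))))/636439 = ((-327294 + (1/(-23))² + 615/(-23))/((-23)*(-344 + 1/(-23))))*(1/636439) = -(-327294 + (-1/23)² + 615*(-1/23))/(23*(-344 - 1/23))*(1/636439) = -(-327294 + 1/529 - 615/23)/(23*(-7913/23))*(1/636439) = -1/23*(-23/7913)*(-173152670/529)*(1/636439) = -173152670/4185977*1/636439 = -173152670/2664119015903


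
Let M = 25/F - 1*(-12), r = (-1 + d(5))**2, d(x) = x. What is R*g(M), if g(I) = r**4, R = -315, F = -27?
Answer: -20643840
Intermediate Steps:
r = 16 (r = (-1 + 5)**2 = 4**2 = 16)
M = 299/27 (M = 25/(-27) - 1*(-12) = 25*(-1/27) + 12 = -25/27 + 12 = 299/27 ≈ 11.074)
g(I) = 65536 (g(I) = 16**4 = 65536)
R*g(M) = -315*65536 = -20643840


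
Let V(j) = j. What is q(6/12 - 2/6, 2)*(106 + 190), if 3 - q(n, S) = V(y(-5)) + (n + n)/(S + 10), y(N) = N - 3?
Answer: 29230/9 ≈ 3247.8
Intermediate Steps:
y(N) = -3 + N
q(n, S) = 11 - 2*n/(10 + S) (q(n, S) = 3 - ((-3 - 5) + (n + n)/(S + 10)) = 3 - (-8 + (2*n)/(10 + S)) = 3 - (-8 + 2*n/(10 + S)) = 3 + (8 - 2*n/(10 + S)) = 11 - 2*n/(10 + S))
q(6/12 - 2/6, 2)*(106 + 190) = ((110 - 2*(6/12 - 2/6) + 11*2)/(10 + 2))*(106 + 190) = ((110 - 2*(6*(1/12) - 2*1/6) + 22)/12)*296 = ((110 - 2*(1/2 - 1/3) + 22)/12)*296 = ((110 - 2*1/6 + 22)/12)*296 = ((110 - 1/3 + 22)/12)*296 = ((1/12)*(395/3))*296 = (395/36)*296 = 29230/9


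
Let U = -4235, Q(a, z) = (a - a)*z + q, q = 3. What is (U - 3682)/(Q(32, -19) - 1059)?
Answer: 2639/352 ≈ 7.4972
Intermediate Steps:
Q(a, z) = 3 (Q(a, z) = (a - a)*z + 3 = 0*z + 3 = 0 + 3 = 3)
(U - 3682)/(Q(32, -19) - 1059) = (-4235 - 3682)/(3 - 1059) = -7917/(-1056) = -7917*(-1/1056) = 2639/352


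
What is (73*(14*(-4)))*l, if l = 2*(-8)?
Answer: 65408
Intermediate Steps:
l = -16
(73*(14*(-4)))*l = (73*(14*(-4)))*(-16) = (73*(-56))*(-16) = -4088*(-16) = 65408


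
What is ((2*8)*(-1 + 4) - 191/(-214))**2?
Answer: 109474369/45796 ≈ 2390.5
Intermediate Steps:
((2*8)*(-1 + 4) - 191/(-214))**2 = (16*3 - 191*(-1/214))**2 = (48 + 191/214)**2 = (10463/214)**2 = 109474369/45796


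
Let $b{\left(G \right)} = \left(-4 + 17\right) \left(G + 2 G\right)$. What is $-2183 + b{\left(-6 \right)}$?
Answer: $-2417$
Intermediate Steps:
$b{\left(G \right)} = 39 G$ ($b{\left(G \right)} = 13 \cdot 3 G = 39 G$)
$-2183 + b{\left(-6 \right)} = -2183 + 39 \left(-6\right) = -2183 - 234 = -2417$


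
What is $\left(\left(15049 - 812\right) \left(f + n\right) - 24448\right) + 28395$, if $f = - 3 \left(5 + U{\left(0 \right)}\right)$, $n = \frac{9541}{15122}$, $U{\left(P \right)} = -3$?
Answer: $- \frac{1096229733}{15122} \approx -72492.0$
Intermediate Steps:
$n = \frac{9541}{15122}$ ($n = 9541 \cdot \frac{1}{15122} = \frac{9541}{15122} \approx 0.63093$)
$f = -6$ ($f = - 3 \left(5 - 3\right) = \left(-3\right) 2 = -6$)
$\left(\left(15049 - 812\right) \left(f + n\right) - 24448\right) + 28395 = \left(\left(15049 - 812\right) \left(-6 + \frac{9541}{15122}\right) - 24448\right) + 28395 = \left(14237 \left(- \frac{81191}{15122}\right) - 24448\right) + 28395 = \left(- \frac{1155916267}{15122} - 24448\right) + 28395 = - \frac{1525618923}{15122} + 28395 = - \frac{1096229733}{15122}$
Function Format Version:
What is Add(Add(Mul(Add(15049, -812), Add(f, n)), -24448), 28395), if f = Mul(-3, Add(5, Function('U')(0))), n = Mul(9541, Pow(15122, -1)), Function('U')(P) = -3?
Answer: Rational(-1096229733, 15122) ≈ -72492.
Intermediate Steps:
n = Rational(9541, 15122) (n = Mul(9541, Rational(1, 15122)) = Rational(9541, 15122) ≈ 0.63093)
f = -6 (f = Mul(-3, Add(5, -3)) = Mul(-3, 2) = -6)
Add(Add(Mul(Add(15049, -812), Add(f, n)), -24448), 28395) = Add(Add(Mul(Add(15049, -812), Add(-6, Rational(9541, 15122))), -24448), 28395) = Add(Add(Mul(14237, Rational(-81191, 15122)), -24448), 28395) = Add(Add(Rational(-1155916267, 15122), -24448), 28395) = Add(Rational(-1525618923, 15122), 28395) = Rational(-1096229733, 15122)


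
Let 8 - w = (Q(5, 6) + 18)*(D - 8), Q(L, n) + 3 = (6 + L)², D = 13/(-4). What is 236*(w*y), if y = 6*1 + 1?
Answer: 2540776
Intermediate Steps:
y = 7 (y = 6 + 1 = 7)
D = -13/4 (D = 13*(-¼) = -13/4 ≈ -3.2500)
Q(L, n) = -3 + (6 + L)²
w = 1538 (w = 8 - ((-3 + (6 + 5)²) + 18)*(-13/4 - 8) = 8 - ((-3 + 11²) + 18)*(-45)/4 = 8 - ((-3 + 121) + 18)*(-45)/4 = 8 - (118 + 18)*(-45)/4 = 8 - 136*(-45)/4 = 8 - 1*(-1530) = 8 + 1530 = 1538)
236*(w*y) = 236*(1538*7) = 236*10766 = 2540776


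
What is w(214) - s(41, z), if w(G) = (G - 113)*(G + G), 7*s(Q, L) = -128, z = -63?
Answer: 302724/7 ≈ 43246.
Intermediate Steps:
s(Q, L) = -128/7 (s(Q, L) = (1/7)*(-128) = -128/7)
w(G) = 2*G*(-113 + G) (w(G) = (-113 + G)*(2*G) = 2*G*(-113 + G))
w(214) - s(41, z) = 2*214*(-113 + 214) - 1*(-128/7) = 2*214*101 + 128/7 = 43228 + 128/7 = 302724/7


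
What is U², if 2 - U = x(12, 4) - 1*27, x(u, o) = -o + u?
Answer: 441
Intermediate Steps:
x(u, o) = u - o
U = 21 (U = 2 - ((12 - 1*4) - 1*27) = 2 - ((12 - 4) - 27) = 2 - (8 - 27) = 2 - 1*(-19) = 2 + 19 = 21)
U² = 21² = 441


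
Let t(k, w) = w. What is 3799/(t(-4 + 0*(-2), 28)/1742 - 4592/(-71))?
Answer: 234933959/4000626 ≈ 58.724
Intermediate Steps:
3799/(t(-4 + 0*(-2), 28)/1742 - 4592/(-71)) = 3799/(28/1742 - 4592/(-71)) = 3799/(28*(1/1742) - 4592*(-1/71)) = 3799/(14/871 + 4592/71) = 3799/(4000626/61841) = 3799*(61841/4000626) = 234933959/4000626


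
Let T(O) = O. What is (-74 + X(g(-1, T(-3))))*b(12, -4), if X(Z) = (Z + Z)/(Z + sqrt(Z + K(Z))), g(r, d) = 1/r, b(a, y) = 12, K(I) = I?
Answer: -880 + 8*I*sqrt(2) ≈ -880.0 + 11.314*I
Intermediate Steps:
X(Z) = 2*Z/(Z + sqrt(2)*sqrt(Z)) (X(Z) = (Z + Z)/(Z + sqrt(Z + Z)) = (2*Z)/(Z + sqrt(2*Z)) = (2*Z)/(Z + sqrt(2)*sqrt(Z)) = 2*Z/(Z + sqrt(2)*sqrt(Z)))
(-74 + X(g(-1, T(-3))))*b(12, -4) = (-74 + 2/(-1*(1/(-1) + sqrt(2)*sqrt(1/(-1)))))*12 = (-74 + 2*(-1)/(-1 + sqrt(2)*sqrt(-1)))*12 = (-74 + 2*(-1)/(-1 + sqrt(2)*I))*12 = (-74 + 2*(-1)/(-1 + I*sqrt(2)))*12 = (-74 - 2/(-1 + I*sqrt(2)))*12 = -888 - 24/(-1 + I*sqrt(2))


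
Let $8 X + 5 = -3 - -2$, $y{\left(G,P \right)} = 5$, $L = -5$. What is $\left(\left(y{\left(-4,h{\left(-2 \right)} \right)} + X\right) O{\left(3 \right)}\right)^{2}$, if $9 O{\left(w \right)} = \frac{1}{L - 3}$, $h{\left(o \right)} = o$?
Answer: $\frac{289}{82944} \approx 0.0034843$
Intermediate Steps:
$O{\left(w \right)} = - \frac{1}{72}$ ($O{\left(w \right)} = \frac{1}{9 \left(-5 - 3\right)} = \frac{1}{9 \left(-8\right)} = \frac{1}{9} \left(- \frac{1}{8}\right) = - \frac{1}{72}$)
$X = - \frac{3}{4}$ ($X = - \frac{5}{8} + \frac{-3 - -2}{8} = - \frac{5}{8} + \frac{-3 + 2}{8} = - \frac{5}{8} + \frac{1}{8} \left(-1\right) = - \frac{5}{8} - \frac{1}{8} = - \frac{3}{4} \approx -0.75$)
$\left(\left(y{\left(-4,h{\left(-2 \right)} \right)} + X\right) O{\left(3 \right)}\right)^{2} = \left(\left(5 - \frac{3}{4}\right) \left(- \frac{1}{72}\right)\right)^{2} = \left(\frac{17}{4} \left(- \frac{1}{72}\right)\right)^{2} = \left(- \frac{17}{288}\right)^{2} = \frac{289}{82944}$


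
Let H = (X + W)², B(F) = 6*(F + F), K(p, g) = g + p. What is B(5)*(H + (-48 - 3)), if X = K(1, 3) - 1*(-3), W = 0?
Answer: -120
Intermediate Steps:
B(F) = 12*F (B(F) = 6*(2*F) = 12*F)
X = 7 (X = (3 + 1) - 1*(-3) = 4 + 3 = 7)
H = 49 (H = (7 + 0)² = 7² = 49)
B(5)*(H + (-48 - 3)) = (12*5)*(49 + (-48 - 3)) = 60*(49 - 51) = 60*(-2) = -120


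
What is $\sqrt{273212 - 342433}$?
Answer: $i \sqrt{69221} \approx 263.1 i$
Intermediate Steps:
$\sqrt{273212 - 342433} = \sqrt{-69221} = i \sqrt{69221}$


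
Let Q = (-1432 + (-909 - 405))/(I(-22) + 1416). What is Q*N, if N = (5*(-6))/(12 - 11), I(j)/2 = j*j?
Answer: 20595/596 ≈ 34.555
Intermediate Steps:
I(j) = 2*j² (I(j) = 2*(j*j) = 2*j²)
Q = -1373/1192 (Q = (-1432 + (-909 - 405))/(2*(-22)² + 1416) = (-1432 - 1314)/(2*484 + 1416) = -2746/(968 + 1416) = -2746/2384 = -2746*1/2384 = -1373/1192 ≈ -1.1518)
N = -30 (N = -30/1 = -30*1 = -30)
Q*N = -1373/1192*(-30) = 20595/596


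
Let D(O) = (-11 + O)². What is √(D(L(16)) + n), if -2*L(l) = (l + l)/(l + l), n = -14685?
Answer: I*√58211/2 ≈ 120.63*I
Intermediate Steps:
L(l) = -½ (L(l) = -(l + l)/(2*(l + l)) = -2*l/(2*(2*l)) = -2*l*1/(2*l)/2 = -½*1 = -½)
√(D(L(16)) + n) = √((-11 - ½)² - 14685) = √((-23/2)² - 14685) = √(529/4 - 14685) = √(-58211/4) = I*√58211/2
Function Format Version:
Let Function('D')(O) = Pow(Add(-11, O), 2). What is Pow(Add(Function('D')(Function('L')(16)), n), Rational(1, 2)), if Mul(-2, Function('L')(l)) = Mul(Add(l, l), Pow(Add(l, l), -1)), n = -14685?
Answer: Mul(Rational(1, 2), I, Pow(58211, Rational(1, 2))) ≈ Mul(120.63, I)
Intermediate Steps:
Function('L')(l) = Rational(-1, 2) (Function('L')(l) = Mul(Rational(-1, 2), Mul(Add(l, l), Pow(Add(l, l), -1))) = Mul(Rational(-1, 2), Mul(Mul(2, l), Pow(Mul(2, l), -1))) = Mul(Rational(-1, 2), Mul(Mul(2, l), Mul(Rational(1, 2), Pow(l, -1)))) = Mul(Rational(-1, 2), 1) = Rational(-1, 2))
Pow(Add(Function('D')(Function('L')(16)), n), Rational(1, 2)) = Pow(Add(Pow(Add(-11, Rational(-1, 2)), 2), -14685), Rational(1, 2)) = Pow(Add(Pow(Rational(-23, 2), 2), -14685), Rational(1, 2)) = Pow(Add(Rational(529, 4), -14685), Rational(1, 2)) = Pow(Rational(-58211, 4), Rational(1, 2)) = Mul(Rational(1, 2), I, Pow(58211, Rational(1, 2)))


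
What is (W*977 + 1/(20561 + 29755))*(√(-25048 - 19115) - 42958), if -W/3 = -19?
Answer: -60185183085275/25158 + 2802047725*I*√4907/16772 ≈ -2.3923e+9 + 1.1703e+7*I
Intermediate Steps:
W = 57 (W = -3*(-19) = 57)
(W*977 + 1/(20561 + 29755))*(√(-25048 - 19115) - 42958) = (57*977 + 1/(20561 + 29755))*(√(-25048 - 19115) - 42958) = (55689 + 1/50316)*(√(-44163) - 42958) = (55689 + 1/50316)*(3*I*√4907 - 42958) = 2802047725*(-42958 + 3*I*√4907)/50316 = -60185183085275/25158 + 2802047725*I*√4907/16772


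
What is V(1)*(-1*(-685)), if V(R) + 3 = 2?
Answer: -685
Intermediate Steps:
V(R) = -1 (V(R) = -3 + 2 = -1)
V(1)*(-1*(-685)) = -(-1)*(-685) = -1*685 = -685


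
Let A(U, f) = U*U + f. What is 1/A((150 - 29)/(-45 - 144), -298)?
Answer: -35721/10630217 ≈ -0.0033603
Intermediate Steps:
A(U, f) = f + U**2 (A(U, f) = U**2 + f = f + U**2)
1/A((150 - 29)/(-45 - 144), -298) = 1/(-298 + ((150 - 29)/(-45 - 144))**2) = 1/(-298 + (121/(-189))**2) = 1/(-298 + (121*(-1/189))**2) = 1/(-298 + (-121/189)**2) = 1/(-298 + 14641/35721) = 1/(-10630217/35721) = -35721/10630217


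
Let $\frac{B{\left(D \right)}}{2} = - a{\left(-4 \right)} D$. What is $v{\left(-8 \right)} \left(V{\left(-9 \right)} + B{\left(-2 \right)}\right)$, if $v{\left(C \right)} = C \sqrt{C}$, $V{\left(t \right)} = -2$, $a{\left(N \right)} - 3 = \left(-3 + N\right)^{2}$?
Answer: $- 3296 i \sqrt{2} \approx - 4661.3 i$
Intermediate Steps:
$a{\left(N \right)} = 3 + \left(-3 + N\right)^{2}$
$B{\left(D \right)} = - 104 D$ ($B{\left(D \right)} = 2 - (3 + \left(-3 - 4\right)^{2}) D = 2 - (3 + \left(-7\right)^{2}) D = 2 - (3 + 49) D = 2 \left(-1\right) 52 D = 2 \left(- 52 D\right) = - 104 D$)
$v{\left(C \right)} = C^{\frac{3}{2}}$
$v{\left(-8 \right)} \left(V{\left(-9 \right)} + B{\left(-2 \right)}\right) = \left(-8\right)^{\frac{3}{2}} \left(-2 - -208\right) = - 16 i \sqrt{2} \left(-2 + 208\right) = - 16 i \sqrt{2} \cdot 206 = - 3296 i \sqrt{2}$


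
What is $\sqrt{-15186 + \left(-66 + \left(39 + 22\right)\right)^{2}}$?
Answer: $i \sqrt{15161} \approx 123.13 i$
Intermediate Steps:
$\sqrt{-15186 + \left(-66 + \left(39 + 22\right)\right)^{2}} = \sqrt{-15186 + \left(-66 + 61\right)^{2}} = \sqrt{-15186 + \left(-5\right)^{2}} = \sqrt{-15186 + 25} = \sqrt{-15161} = i \sqrt{15161}$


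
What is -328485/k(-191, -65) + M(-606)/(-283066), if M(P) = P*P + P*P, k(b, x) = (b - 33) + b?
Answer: 9267812913/11747239 ≈ 788.94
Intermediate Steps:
k(b, x) = -33 + 2*b (k(b, x) = (-33 + b) + b = -33 + 2*b)
M(P) = 2*P² (M(P) = P² + P² = 2*P²)
-328485/k(-191, -65) + M(-606)/(-283066) = -328485/(-33 + 2*(-191)) + (2*(-606)²)/(-283066) = -328485/(-33 - 382) + (2*367236)*(-1/283066) = -328485/(-415) + 734472*(-1/283066) = -328485*(-1/415) - 367236/141533 = 65697/83 - 367236/141533 = 9267812913/11747239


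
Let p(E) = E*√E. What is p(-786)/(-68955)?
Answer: 262*I*√786/22985 ≈ 0.31957*I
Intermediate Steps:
p(E) = E^(3/2)
p(-786)/(-68955) = (-786)^(3/2)/(-68955) = -786*I*√786*(-1/68955) = 262*I*√786/22985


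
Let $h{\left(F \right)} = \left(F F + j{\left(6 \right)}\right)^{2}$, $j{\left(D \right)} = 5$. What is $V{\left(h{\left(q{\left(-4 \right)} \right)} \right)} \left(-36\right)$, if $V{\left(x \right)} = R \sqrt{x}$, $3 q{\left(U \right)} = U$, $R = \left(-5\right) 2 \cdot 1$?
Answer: $2440$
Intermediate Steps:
$R = -10$ ($R = \left(-10\right) 1 = -10$)
$q{\left(U \right)} = \frac{U}{3}$
$h{\left(F \right)} = \left(5 + F^{2}\right)^{2}$ ($h{\left(F \right)} = \left(F F + 5\right)^{2} = \left(F^{2} + 5\right)^{2} = \left(5 + F^{2}\right)^{2}$)
$V{\left(x \right)} = - 10 \sqrt{x}$
$V{\left(h{\left(q{\left(-4 \right)} \right)} \right)} \left(-36\right) = - 10 \sqrt{\left(5 + \left(\frac{1}{3} \left(-4\right)\right)^{2}\right)^{2}} \left(-36\right) = - 10 \sqrt{\left(5 + \left(- \frac{4}{3}\right)^{2}\right)^{2}} \left(-36\right) = - 10 \sqrt{\left(5 + \frac{16}{9}\right)^{2}} \left(-36\right) = - 10 \sqrt{\left(\frac{61}{9}\right)^{2}} \left(-36\right) = - 10 \sqrt{\frac{3721}{81}} \left(-36\right) = \left(-10\right) \frac{61}{9} \left(-36\right) = \left(- \frac{610}{9}\right) \left(-36\right) = 2440$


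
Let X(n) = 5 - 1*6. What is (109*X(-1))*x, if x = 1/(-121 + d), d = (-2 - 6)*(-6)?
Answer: 109/73 ≈ 1.4932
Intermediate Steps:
d = 48 (d = -8*(-6) = 48)
X(n) = -1 (X(n) = 5 - 6 = -1)
x = -1/73 (x = 1/(-121 + 48) = 1/(-73) = -1/73 ≈ -0.013699)
(109*X(-1))*x = (109*(-1))*(-1/73) = -109*(-1/73) = 109/73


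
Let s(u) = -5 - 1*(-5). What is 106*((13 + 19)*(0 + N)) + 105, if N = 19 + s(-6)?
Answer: 64553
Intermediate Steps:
s(u) = 0 (s(u) = -5 + 5 = 0)
N = 19 (N = 19 + 0 = 19)
106*((13 + 19)*(0 + N)) + 105 = 106*((13 + 19)*(0 + 19)) + 105 = 106*(32*19) + 105 = 106*608 + 105 = 64448 + 105 = 64553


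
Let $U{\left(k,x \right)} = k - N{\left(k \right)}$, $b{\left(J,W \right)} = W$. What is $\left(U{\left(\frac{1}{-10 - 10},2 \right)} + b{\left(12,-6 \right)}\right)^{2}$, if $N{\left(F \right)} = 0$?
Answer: $\frac{14641}{400} \approx 36.602$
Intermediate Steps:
$U{\left(k,x \right)} = k$ ($U{\left(k,x \right)} = k - 0 = k + 0 = k$)
$\left(U{\left(\frac{1}{-10 - 10},2 \right)} + b{\left(12,-6 \right)}\right)^{2} = \left(\frac{1}{-10 - 10} - 6\right)^{2} = \left(\frac{1}{-20} - 6\right)^{2} = \left(- \frac{1}{20} - 6\right)^{2} = \left(- \frac{121}{20}\right)^{2} = \frac{14641}{400}$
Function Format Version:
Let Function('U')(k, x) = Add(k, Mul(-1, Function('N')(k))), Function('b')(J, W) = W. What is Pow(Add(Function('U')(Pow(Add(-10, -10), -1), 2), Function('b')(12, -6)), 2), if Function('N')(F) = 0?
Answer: Rational(14641, 400) ≈ 36.602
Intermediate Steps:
Function('U')(k, x) = k (Function('U')(k, x) = Add(k, Mul(-1, 0)) = Add(k, 0) = k)
Pow(Add(Function('U')(Pow(Add(-10, -10), -1), 2), Function('b')(12, -6)), 2) = Pow(Add(Pow(Add(-10, -10), -1), -6), 2) = Pow(Add(Pow(-20, -1), -6), 2) = Pow(Add(Rational(-1, 20), -6), 2) = Pow(Rational(-121, 20), 2) = Rational(14641, 400)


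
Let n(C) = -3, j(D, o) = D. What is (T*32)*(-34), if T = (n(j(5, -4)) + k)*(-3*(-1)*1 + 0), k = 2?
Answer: 3264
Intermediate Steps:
T = -3 (T = (-3 + 2)*(-3*(-1)*1 + 0) = -(3*1 + 0) = -(3 + 0) = -1*3 = -3)
(T*32)*(-34) = -3*32*(-34) = -96*(-34) = 3264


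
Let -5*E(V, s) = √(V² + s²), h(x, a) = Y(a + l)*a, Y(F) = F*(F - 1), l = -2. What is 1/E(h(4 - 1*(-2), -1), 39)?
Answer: -√185/111 ≈ -0.12254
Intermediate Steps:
Y(F) = F*(-1 + F)
h(x, a) = a*(-3 + a)*(-2 + a) (h(x, a) = ((a - 2)*(-1 + (a - 2)))*a = ((-2 + a)*(-1 + (-2 + a)))*a = ((-2 + a)*(-3 + a))*a = ((-3 + a)*(-2 + a))*a = a*(-3 + a)*(-2 + a))
E(V, s) = -√(V² + s²)/5
1/E(h(4 - 1*(-2), -1), 39) = 1/(-√((-(-3 - 1)*(-2 - 1))² + 39²)/5) = 1/(-√((-1*(-4)*(-3))² + 1521)/5) = 1/(-√((-12)² + 1521)/5) = 1/(-√(144 + 1521)/5) = 1/(-3*√185/5) = -√185/111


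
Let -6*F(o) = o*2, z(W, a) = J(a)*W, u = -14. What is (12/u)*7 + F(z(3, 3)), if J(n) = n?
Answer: -9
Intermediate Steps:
z(W, a) = W*a (z(W, a) = a*W = W*a)
F(o) = -o/3 (F(o) = -o*2/6 = -o/3)
(12/u)*7 + F(z(3, 3)) = (12/(-14))*7 - 3 = (12*(-1/14))*7 - 1/3*9 = -6/7*7 - 3 = -6 - 3 = -9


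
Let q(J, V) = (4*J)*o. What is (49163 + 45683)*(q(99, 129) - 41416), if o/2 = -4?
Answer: -4228614064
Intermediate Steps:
o = -8 (o = 2*(-4) = -8)
q(J, V) = -32*J (q(J, V) = (4*J)*(-8) = -32*J)
(49163 + 45683)*(q(99, 129) - 41416) = (49163 + 45683)*(-32*99 - 41416) = 94846*(-3168 - 41416) = 94846*(-44584) = -4228614064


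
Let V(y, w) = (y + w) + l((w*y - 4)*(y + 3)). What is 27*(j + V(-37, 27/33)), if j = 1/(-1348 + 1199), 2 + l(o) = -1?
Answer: -1734210/1639 ≈ -1058.1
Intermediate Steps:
l(o) = -3 (l(o) = -2 - 1 = -3)
j = -1/149 (j = 1/(-149) = -1/149 ≈ -0.0067114)
V(y, w) = -3 + w + y (V(y, w) = (y + w) - 3 = (w + y) - 3 = -3 + w + y)
27*(j + V(-37, 27/33)) = 27*(-1/149 + (-3 + 27/33 - 37)) = 27*(-1/149 + (-3 + 27*(1/33) - 37)) = 27*(-1/149 + (-3 + 9/11 - 37)) = 27*(-1/149 - 431/11) = 27*(-64230/1639) = -1734210/1639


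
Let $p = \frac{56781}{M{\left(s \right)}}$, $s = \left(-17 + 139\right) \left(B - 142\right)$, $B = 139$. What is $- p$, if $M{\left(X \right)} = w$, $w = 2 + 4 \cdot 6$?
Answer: $- \frac{56781}{26} \approx -2183.9$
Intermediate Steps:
$s = -366$ ($s = \left(-17 + 139\right) \left(139 - 142\right) = 122 \left(-3\right) = -366$)
$w = 26$ ($w = 2 + 24 = 26$)
$M{\left(X \right)} = 26$
$p = \frac{56781}{26} \approx 2183.9$
$- p = \left(-1\right) \frac{56781}{26} = - \frac{56781}{26}$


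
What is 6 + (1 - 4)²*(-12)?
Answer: -102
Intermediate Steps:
6 + (1 - 4)²*(-12) = 6 + (-3)²*(-12) = 6 + 9*(-12) = 6 - 108 = -102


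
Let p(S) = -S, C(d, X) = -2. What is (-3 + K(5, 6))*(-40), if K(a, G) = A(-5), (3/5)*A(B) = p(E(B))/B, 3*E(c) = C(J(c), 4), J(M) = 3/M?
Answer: 1160/9 ≈ 128.89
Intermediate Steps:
E(c) = -⅔ (E(c) = (⅓)*(-2) = -⅔)
A(B) = 10/(9*B) (A(B) = 5*((-1*(-⅔))/B)/3 = 5*(2/(3*B))/3 = 10/(9*B))
K(a, G) = -2/9 (K(a, G) = (10/9)/(-5) = (10/9)*(-⅕) = -2/9)
(-3 + K(5, 6))*(-40) = (-3 - 2/9)*(-40) = -29/9*(-40) = 1160/9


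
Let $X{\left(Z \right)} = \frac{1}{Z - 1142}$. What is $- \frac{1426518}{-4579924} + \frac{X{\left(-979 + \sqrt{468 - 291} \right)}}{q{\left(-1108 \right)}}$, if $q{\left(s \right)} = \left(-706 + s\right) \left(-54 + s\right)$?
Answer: $\frac{161029568694159223}{516995359961574272} - \frac{\sqrt{177}}{9482168314752} \approx 0.31147$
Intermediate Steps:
$X{\left(Z \right)} = \frac{1}{-1142 + Z}$
$- \frac{1426518}{-4579924} + \frac{X{\left(-979 + \sqrt{468 - 291} \right)}}{q{\left(-1108 \right)}} = - \frac{1426518}{-4579924} + \frac{1}{\left(-1142 - \left(979 - \sqrt{468 - 291}\right)\right) \left(38124 + \left(-1108\right)^{2} - -842080\right)} = \left(-1426518\right) \left(- \frac{1}{4579924}\right) + \frac{1}{\left(-1142 - \left(979 - \sqrt{177}\right)\right) \left(38124 + 1227664 + 842080\right)} = \frac{713259}{2289962} + \frac{1}{\left(-2121 + \sqrt{177}\right) 2107868} = \frac{713259}{2289962} + \frac{1}{-2121 + \sqrt{177}} \cdot \frac{1}{2107868} = \frac{713259}{2289962} + \frac{1}{2107868 \left(-2121 + \sqrt{177}\right)}$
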